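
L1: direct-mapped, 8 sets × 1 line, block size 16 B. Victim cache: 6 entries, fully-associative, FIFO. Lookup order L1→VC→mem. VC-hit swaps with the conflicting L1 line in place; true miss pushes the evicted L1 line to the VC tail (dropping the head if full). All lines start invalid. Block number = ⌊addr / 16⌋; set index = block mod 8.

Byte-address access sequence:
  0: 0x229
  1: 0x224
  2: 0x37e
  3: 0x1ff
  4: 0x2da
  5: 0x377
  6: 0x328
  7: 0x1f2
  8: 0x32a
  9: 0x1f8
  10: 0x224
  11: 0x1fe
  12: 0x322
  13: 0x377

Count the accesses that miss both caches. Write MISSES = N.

MISSES = 5

  [0] addr=0x229 blk=34 s=2: MISS | VC []
  [1] addr=0x224 blk=34 s=2: L1-HIT | VC []
  [2] addr=0x37e blk=55 s=7: MISS | VC []
  [3] addr=0x1ff blk=31 s=7: MISS | VC [55]
  [4] addr=0x2da blk=45 s=5: MISS | VC [55]
  [5] addr=0x377 blk=55 s=7: VC-HIT | VC [31]
  [6] addr=0x328 blk=50 s=2: MISS | VC [31, 34]
  [7] addr=0x1f2 blk=31 s=7: VC-HIT | VC [55, 34]
  [8] addr=0x32a blk=50 s=2: L1-HIT | VC [55, 34]
  [9] addr=0x1f8 blk=31 s=7: L1-HIT | VC [55, 34]
  [10] addr=0x224 blk=34 s=2: VC-HIT | VC [55, 50]
  [11] addr=0x1fe blk=31 s=7: L1-HIT | VC [55, 50]
  [12] addr=0x322 blk=50 s=2: VC-HIT | VC [55, 34]
  [13] addr=0x377 blk=55 s=7: VC-HIT | VC [31, 34]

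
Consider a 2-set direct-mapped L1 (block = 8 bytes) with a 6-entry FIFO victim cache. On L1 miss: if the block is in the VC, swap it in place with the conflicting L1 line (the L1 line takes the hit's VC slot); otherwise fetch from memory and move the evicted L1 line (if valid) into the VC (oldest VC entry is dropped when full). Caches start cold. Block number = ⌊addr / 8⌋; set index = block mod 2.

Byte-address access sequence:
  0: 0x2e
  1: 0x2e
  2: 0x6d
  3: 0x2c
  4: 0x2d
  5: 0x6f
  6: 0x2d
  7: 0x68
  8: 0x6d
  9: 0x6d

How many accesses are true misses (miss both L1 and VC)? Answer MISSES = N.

MISSES = 2

  [0] addr=0x2e blk=5 s=1: MISS | VC []
  [1] addr=0x2e blk=5 s=1: L1-HIT | VC []
  [2] addr=0x6d blk=13 s=1: MISS | VC [5]
  [3] addr=0x2c blk=5 s=1: VC-HIT | VC [13]
  [4] addr=0x2d blk=5 s=1: L1-HIT | VC [13]
  [5] addr=0x6f blk=13 s=1: VC-HIT | VC [5]
  [6] addr=0x2d blk=5 s=1: VC-HIT | VC [13]
  [7] addr=0x68 blk=13 s=1: VC-HIT | VC [5]
  [8] addr=0x6d blk=13 s=1: L1-HIT | VC [5]
  [9] addr=0x6d blk=13 s=1: L1-HIT | VC [5]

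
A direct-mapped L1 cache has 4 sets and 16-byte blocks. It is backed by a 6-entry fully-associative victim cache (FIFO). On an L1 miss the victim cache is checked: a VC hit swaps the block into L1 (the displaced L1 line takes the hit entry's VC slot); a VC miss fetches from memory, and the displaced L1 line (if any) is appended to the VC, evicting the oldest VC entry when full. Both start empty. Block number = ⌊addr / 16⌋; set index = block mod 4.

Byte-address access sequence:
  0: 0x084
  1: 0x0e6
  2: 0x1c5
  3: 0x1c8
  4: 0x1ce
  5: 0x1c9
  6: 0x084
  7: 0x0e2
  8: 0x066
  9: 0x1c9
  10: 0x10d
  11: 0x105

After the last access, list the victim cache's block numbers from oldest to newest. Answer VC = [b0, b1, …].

  [0] addr=0x84 blk=8 s=0: MISS | VC []
  [1] addr=0xe6 blk=14 s=2: MISS | VC []
  [2] addr=0x1c5 blk=28 s=0: MISS | VC [8]
  [3] addr=0x1c8 blk=28 s=0: L1-HIT | VC [8]
  [4] addr=0x1ce blk=28 s=0: L1-HIT | VC [8]
  [5] addr=0x1c9 blk=28 s=0: L1-HIT | VC [8]
  [6] addr=0x84 blk=8 s=0: VC-HIT | VC [28]
  [7] addr=0xe2 blk=14 s=2: L1-HIT | VC [28]
  [8] addr=0x66 blk=6 s=2: MISS | VC [28, 14]
  [9] addr=0x1c9 blk=28 s=0: VC-HIT | VC [8, 14]
  [10] addr=0x10d blk=16 s=0: MISS | VC [8, 14, 28]
  [11] addr=0x105 blk=16 s=0: L1-HIT | VC [8, 14, 28]

VC = [8, 14, 28]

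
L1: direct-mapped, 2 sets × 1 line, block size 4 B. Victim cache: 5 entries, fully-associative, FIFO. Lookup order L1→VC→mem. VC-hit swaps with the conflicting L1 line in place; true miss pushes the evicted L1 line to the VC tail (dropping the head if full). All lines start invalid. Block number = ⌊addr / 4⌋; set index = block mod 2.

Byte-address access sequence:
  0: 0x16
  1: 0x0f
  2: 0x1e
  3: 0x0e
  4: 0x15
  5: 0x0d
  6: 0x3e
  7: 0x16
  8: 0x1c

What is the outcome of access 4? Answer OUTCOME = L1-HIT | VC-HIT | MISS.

OUTCOME = VC-HIT

#0 0x16→b5/s1 MISS; vc=[]
#1 0xf→b3/s1 MISS; vc=[5]
#2 0x1e→b7/s1 MISS; vc=[5,3]
#3 0xe→b3/s1 VC-HIT; vc=[5,7]
#4 0x15→b5/s1 VC-HIT; vc=[3,7]
#5 0xd→b3/s1 VC-HIT; vc=[5,7]
#6 0x3e→b15/s1 MISS; vc=[5,7,3]
#7 0x16→b5/s1 VC-HIT; vc=[15,7,3]
#8 0x1c→b7/s1 VC-HIT; vc=[15,5,3]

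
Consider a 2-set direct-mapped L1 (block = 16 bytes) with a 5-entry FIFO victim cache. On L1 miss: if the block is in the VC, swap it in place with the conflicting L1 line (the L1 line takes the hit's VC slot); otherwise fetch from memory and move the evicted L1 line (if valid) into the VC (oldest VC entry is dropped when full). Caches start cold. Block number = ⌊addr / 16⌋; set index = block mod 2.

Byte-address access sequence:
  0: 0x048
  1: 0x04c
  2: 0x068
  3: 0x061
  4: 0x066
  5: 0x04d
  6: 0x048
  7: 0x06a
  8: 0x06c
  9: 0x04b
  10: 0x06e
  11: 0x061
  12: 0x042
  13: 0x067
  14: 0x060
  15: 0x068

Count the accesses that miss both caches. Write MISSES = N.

  [0] addr=0x48 blk=4 s=0: MISS | VC []
  [1] addr=0x4c blk=4 s=0: L1-HIT | VC []
  [2] addr=0x68 blk=6 s=0: MISS | VC [4]
  [3] addr=0x61 blk=6 s=0: L1-HIT | VC [4]
  [4] addr=0x66 blk=6 s=0: L1-HIT | VC [4]
  [5] addr=0x4d blk=4 s=0: VC-HIT | VC [6]
  [6] addr=0x48 blk=4 s=0: L1-HIT | VC [6]
  [7] addr=0x6a blk=6 s=0: VC-HIT | VC [4]
  [8] addr=0x6c blk=6 s=0: L1-HIT | VC [4]
  [9] addr=0x4b blk=4 s=0: VC-HIT | VC [6]
  [10] addr=0x6e blk=6 s=0: VC-HIT | VC [4]
  [11] addr=0x61 blk=6 s=0: L1-HIT | VC [4]
  [12] addr=0x42 blk=4 s=0: VC-HIT | VC [6]
  [13] addr=0x67 blk=6 s=0: VC-HIT | VC [4]
  [14] addr=0x60 blk=6 s=0: L1-HIT | VC [4]
  [15] addr=0x68 blk=6 s=0: L1-HIT | VC [4]

MISSES = 2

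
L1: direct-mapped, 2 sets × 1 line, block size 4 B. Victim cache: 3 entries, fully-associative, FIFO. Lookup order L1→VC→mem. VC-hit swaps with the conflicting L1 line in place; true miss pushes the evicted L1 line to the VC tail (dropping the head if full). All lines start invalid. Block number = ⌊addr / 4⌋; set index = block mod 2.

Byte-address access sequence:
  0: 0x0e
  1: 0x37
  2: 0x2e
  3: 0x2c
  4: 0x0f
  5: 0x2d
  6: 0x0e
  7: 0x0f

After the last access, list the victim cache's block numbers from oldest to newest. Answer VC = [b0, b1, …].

VC = [11, 13]

  [0] addr=0xe blk=3 s=1: MISS | VC []
  [1] addr=0x37 blk=13 s=1: MISS | VC [3]
  [2] addr=0x2e blk=11 s=1: MISS | VC [3, 13]
  [3] addr=0x2c blk=11 s=1: L1-HIT | VC [3, 13]
  [4] addr=0xf blk=3 s=1: VC-HIT | VC [11, 13]
  [5] addr=0x2d blk=11 s=1: VC-HIT | VC [3, 13]
  [6] addr=0xe blk=3 s=1: VC-HIT | VC [11, 13]
  [7] addr=0xf blk=3 s=1: L1-HIT | VC [11, 13]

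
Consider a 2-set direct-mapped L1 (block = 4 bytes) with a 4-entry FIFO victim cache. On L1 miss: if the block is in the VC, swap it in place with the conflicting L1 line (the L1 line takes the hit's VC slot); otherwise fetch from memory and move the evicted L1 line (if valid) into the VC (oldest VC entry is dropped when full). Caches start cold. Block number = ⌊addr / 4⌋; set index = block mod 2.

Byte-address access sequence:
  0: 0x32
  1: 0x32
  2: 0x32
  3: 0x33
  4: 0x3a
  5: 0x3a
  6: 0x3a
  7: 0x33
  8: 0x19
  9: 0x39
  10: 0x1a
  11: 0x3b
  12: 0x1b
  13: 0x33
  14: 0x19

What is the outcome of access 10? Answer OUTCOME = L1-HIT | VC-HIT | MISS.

#0 0x32→b12/s0 MISS; vc=[]
#1 0x32→b12/s0 L1-HIT; vc=[]
#2 0x32→b12/s0 L1-HIT; vc=[]
#3 0x33→b12/s0 L1-HIT; vc=[]
#4 0x3a→b14/s0 MISS; vc=[12]
#5 0x3a→b14/s0 L1-HIT; vc=[12]
#6 0x3a→b14/s0 L1-HIT; vc=[12]
#7 0x33→b12/s0 VC-HIT; vc=[14]
#8 0x19→b6/s0 MISS; vc=[14,12]
#9 0x39→b14/s0 VC-HIT; vc=[6,12]
#10 0x1a→b6/s0 VC-HIT; vc=[14,12]
#11 0x3b→b14/s0 VC-HIT; vc=[6,12]
#12 0x1b→b6/s0 VC-HIT; vc=[14,12]
#13 0x33→b12/s0 VC-HIT; vc=[14,6]
#14 0x19→b6/s0 VC-HIT; vc=[14,12]

OUTCOME = VC-HIT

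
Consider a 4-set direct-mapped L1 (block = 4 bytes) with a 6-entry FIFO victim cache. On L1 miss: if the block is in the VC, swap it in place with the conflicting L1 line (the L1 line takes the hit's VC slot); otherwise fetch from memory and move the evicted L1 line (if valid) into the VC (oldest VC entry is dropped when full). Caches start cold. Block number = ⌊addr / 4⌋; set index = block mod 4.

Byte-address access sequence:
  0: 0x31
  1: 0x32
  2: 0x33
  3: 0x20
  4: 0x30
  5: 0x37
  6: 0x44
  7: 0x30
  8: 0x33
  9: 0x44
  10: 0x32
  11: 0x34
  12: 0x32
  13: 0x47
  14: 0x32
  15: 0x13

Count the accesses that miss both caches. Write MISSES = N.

MISSES = 5

#0 0x31→b12/s0 MISS; vc=[]
#1 0x32→b12/s0 L1-HIT; vc=[]
#2 0x33→b12/s0 L1-HIT; vc=[]
#3 0x20→b8/s0 MISS; vc=[12]
#4 0x30→b12/s0 VC-HIT; vc=[8]
#5 0x37→b13/s1 MISS; vc=[8]
#6 0x44→b17/s1 MISS; vc=[8,13]
#7 0x30→b12/s0 L1-HIT; vc=[8,13]
#8 0x33→b12/s0 L1-HIT; vc=[8,13]
#9 0x44→b17/s1 L1-HIT; vc=[8,13]
#10 0x32→b12/s0 L1-HIT; vc=[8,13]
#11 0x34→b13/s1 VC-HIT; vc=[8,17]
#12 0x32→b12/s0 L1-HIT; vc=[8,17]
#13 0x47→b17/s1 VC-HIT; vc=[8,13]
#14 0x32→b12/s0 L1-HIT; vc=[8,13]
#15 0x13→b4/s0 MISS; vc=[8,13,12]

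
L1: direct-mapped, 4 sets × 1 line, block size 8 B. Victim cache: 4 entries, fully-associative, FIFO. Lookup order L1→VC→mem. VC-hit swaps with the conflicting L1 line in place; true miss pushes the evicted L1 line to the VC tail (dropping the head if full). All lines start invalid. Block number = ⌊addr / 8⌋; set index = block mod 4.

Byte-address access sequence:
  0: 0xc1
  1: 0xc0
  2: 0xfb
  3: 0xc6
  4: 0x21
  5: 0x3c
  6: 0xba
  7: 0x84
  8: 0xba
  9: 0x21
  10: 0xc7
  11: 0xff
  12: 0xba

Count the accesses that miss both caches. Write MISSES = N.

MISSES = 6

#0 0xc1→b24/s0 MISS; vc=[]
#1 0xc0→b24/s0 L1-HIT; vc=[]
#2 0xfb→b31/s3 MISS; vc=[]
#3 0xc6→b24/s0 L1-HIT; vc=[]
#4 0x21→b4/s0 MISS; vc=[24]
#5 0x3c→b7/s3 MISS; vc=[24,31]
#6 0xba→b23/s3 MISS; vc=[24,31,7]
#7 0x84→b16/s0 MISS; vc=[24,31,7,4]
#8 0xba→b23/s3 L1-HIT; vc=[24,31,7,4]
#9 0x21→b4/s0 VC-HIT; vc=[24,31,7,16]
#10 0xc7→b24/s0 VC-HIT; vc=[4,31,7,16]
#11 0xff→b31/s3 VC-HIT; vc=[4,23,7,16]
#12 0xba→b23/s3 VC-HIT; vc=[4,31,7,16]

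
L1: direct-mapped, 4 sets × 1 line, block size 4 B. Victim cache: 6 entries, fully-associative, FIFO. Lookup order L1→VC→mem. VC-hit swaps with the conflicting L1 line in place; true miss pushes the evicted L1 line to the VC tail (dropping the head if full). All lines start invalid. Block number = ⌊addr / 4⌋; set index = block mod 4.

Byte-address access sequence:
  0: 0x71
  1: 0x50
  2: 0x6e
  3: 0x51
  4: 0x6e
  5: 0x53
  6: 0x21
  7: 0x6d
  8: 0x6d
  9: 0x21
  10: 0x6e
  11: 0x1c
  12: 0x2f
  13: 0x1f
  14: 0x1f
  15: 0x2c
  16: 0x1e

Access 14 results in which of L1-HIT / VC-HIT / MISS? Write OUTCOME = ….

  [0] addr=0x71 blk=28 s=0: MISS | VC []
  [1] addr=0x50 blk=20 s=0: MISS | VC [28]
  [2] addr=0x6e blk=27 s=3: MISS | VC [28]
  [3] addr=0x51 blk=20 s=0: L1-HIT | VC [28]
  [4] addr=0x6e blk=27 s=3: L1-HIT | VC [28]
  [5] addr=0x53 blk=20 s=0: L1-HIT | VC [28]
  [6] addr=0x21 blk=8 s=0: MISS | VC [28, 20]
  [7] addr=0x6d blk=27 s=3: L1-HIT | VC [28, 20]
  [8] addr=0x6d blk=27 s=3: L1-HIT | VC [28, 20]
  [9] addr=0x21 blk=8 s=0: L1-HIT | VC [28, 20]
  [10] addr=0x6e blk=27 s=3: L1-HIT | VC [28, 20]
  [11] addr=0x1c blk=7 s=3: MISS | VC [28, 20, 27]
  [12] addr=0x2f blk=11 s=3: MISS | VC [28, 20, 27, 7]
  [13] addr=0x1f blk=7 s=3: VC-HIT | VC [28, 20, 27, 11]
  [14] addr=0x1f blk=7 s=3: L1-HIT | VC [28, 20, 27, 11]
  [15] addr=0x2c blk=11 s=3: VC-HIT | VC [28, 20, 27, 7]
  [16] addr=0x1e blk=7 s=3: VC-HIT | VC [28, 20, 27, 11]

OUTCOME = L1-HIT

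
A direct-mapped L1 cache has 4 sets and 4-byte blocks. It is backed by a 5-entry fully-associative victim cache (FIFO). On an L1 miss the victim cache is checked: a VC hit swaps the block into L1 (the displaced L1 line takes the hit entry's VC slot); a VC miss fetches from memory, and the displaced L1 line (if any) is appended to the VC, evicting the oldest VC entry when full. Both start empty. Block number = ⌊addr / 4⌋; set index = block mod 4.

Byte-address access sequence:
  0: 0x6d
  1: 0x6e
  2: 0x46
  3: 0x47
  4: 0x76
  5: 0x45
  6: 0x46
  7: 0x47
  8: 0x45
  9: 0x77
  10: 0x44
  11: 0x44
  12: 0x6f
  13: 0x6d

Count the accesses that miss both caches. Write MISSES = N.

0: 0x6d (blk 27, set 3) → MISS  vc=[]
1: 0x6e (blk 27, set 3) → L1-HIT  vc=[]
2: 0x46 (blk 17, set 1) → MISS  vc=[]
3: 0x47 (blk 17, set 1) → L1-HIT  vc=[]
4: 0x76 (blk 29, set 1) → MISS  vc=[17]
5: 0x45 (blk 17, set 1) → VC-HIT  vc=[29]
6: 0x46 (blk 17, set 1) → L1-HIT  vc=[29]
7: 0x47 (blk 17, set 1) → L1-HIT  vc=[29]
8: 0x45 (blk 17, set 1) → L1-HIT  vc=[29]
9: 0x77 (blk 29, set 1) → VC-HIT  vc=[17]
10: 0x44 (blk 17, set 1) → VC-HIT  vc=[29]
11: 0x44 (blk 17, set 1) → L1-HIT  vc=[29]
12: 0x6f (blk 27, set 3) → L1-HIT  vc=[29]
13: 0x6d (blk 27, set 3) → L1-HIT  vc=[29]

MISSES = 3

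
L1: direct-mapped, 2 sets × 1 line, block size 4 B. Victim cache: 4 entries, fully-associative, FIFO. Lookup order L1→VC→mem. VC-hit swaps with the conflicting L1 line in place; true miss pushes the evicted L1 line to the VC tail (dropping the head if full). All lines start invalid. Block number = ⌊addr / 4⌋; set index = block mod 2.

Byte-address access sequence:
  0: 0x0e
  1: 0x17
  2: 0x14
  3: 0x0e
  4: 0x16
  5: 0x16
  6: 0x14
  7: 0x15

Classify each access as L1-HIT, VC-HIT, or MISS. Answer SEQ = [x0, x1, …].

  [0] addr=0xe blk=3 s=1: MISS | VC []
  [1] addr=0x17 blk=5 s=1: MISS | VC [3]
  [2] addr=0x14 blk=5 s=1: L1-HIT | VC [3]
  [3] addr=0xe blk=3 s=1: VC-HIT | VC [5]
  [4] addr=0x16 blk=5 s=1: VC-HIT | VC [3]
  [5] addr=0x16 blk=5 s=1: L1-HIT | VC [3]
  [6] addr=0x14 blk=5 s=1: L1-HIT | VC [3]
  [7] addr=0x15 blk=5 s=1: L1-HIT | VC [3]

SEQ = [MISS, MISS, L1-HIT, VC-HIT, VC-HIT, L1-HIT, L1-HIT, L1-HIT]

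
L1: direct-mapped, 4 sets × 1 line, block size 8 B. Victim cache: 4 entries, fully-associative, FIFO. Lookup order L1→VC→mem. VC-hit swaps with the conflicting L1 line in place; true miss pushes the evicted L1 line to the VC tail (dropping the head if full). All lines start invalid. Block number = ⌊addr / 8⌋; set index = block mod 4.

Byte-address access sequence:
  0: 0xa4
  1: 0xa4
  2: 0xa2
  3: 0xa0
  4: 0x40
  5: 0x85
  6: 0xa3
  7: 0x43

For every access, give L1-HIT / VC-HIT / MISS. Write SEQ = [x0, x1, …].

0: 0xa4 (blk 20, set 0) → MISS  vc=[]
1: 0xa4 (blk 20, set 0) → L1-HIT  vc=[]
2: 0xa2 (blk 20, set 0) → L1-HIT  vc=[]
3: 0xa0 (blk 20, set 0) → L1-HIT  vc=[]
4: 0x40 (blk 8, set 0) → MISS  vc=[20]
5: 0x85 (blk 16, set 0) → MISS  vc=[20, 8]
6: 0xa3 (blk 20, set 0) → VC-HIT  vc=[16, 8]
7: 0x43 (blk 8, set 0) → VC-HIT  vc=[16, 20]

SEQ = [MISS, L1-HIT, L1-HIT, L1-HIT, MISS, MISS, VC-HIT, VC-HIT]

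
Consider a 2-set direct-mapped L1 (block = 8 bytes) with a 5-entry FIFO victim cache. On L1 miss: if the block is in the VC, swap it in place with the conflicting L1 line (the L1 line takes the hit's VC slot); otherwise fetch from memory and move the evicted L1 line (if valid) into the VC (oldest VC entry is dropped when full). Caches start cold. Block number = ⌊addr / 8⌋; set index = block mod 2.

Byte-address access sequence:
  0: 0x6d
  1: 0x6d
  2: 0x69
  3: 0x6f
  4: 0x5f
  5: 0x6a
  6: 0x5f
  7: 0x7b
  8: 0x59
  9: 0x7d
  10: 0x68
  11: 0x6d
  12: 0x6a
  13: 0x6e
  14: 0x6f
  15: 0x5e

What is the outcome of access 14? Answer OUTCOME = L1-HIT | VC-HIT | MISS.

#0 0x6d→b13/s1 MISS; vc=[]
#1 0x6d→b13/s1 L1-HIT; vc=[]
#2 0x69→b13/s1 L1-HIT; vc=[]
#3 0x6f→b13/s1 L1-HIT; vc=[]
#4 0x5f→b11/s1 MISS; vc=[13]
#5 0x6a→b13/s1 VC-HIT; vc=[11]
#6 0x5f→b11/s1 VC-HIT; vc=[13]
#7 0x7b→b15/s1 MISS; vc=[13,11]
#8 0x59→b11/s1 VC-HIT; vc=[13,15]
#9 0x7d→b15/s1 VC-HIT; vc=[13,11]
#10 0x68→b13/s1 VC-HIT; vc=[15,11]
#11 0x6d→b13/s1 L1-HIT; vc=[15,11]
#12 0x6a→b13/s1 L1-HIT; vc=[15,11]
#13 0x6e→b13/s1 L1-HIT; vc=[15,11]
#14 0x6f→b13/s1 L1-HIT; vc=[15,11]
#15 0x5e→b11/s1 VC-HIT; vc=[15,13]

OUTCOME = L1-HIT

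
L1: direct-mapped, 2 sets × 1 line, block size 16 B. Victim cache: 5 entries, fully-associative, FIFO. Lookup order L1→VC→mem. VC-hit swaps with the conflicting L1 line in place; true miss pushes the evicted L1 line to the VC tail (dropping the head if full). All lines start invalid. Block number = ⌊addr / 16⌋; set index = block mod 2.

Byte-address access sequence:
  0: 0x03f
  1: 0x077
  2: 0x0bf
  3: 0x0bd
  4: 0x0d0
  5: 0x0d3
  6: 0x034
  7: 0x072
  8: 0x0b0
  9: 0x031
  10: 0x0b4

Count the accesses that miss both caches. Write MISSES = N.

MISSES = 4

0: 0x3f (blk 3, set 1) → MISS  vc=[]
1: 0x77 (blk 7, set 1) → MISS  vc=[3]
2: 0xbf (blk 11, set 1) → MISS  vc=[3, 7]
3: 0xbd (blk 11, set 1) → L1-HIT  vc=[3, 7]
4: 0xd0 (blk 13, set 1) → MISS  vc=[3, 7, 11]
5: 0xd3 (blk 13, set 1) → L1-HIT  vc=[3, 7, 11]
6: 0x34 (blk 3, set 1) → VC-HIT  vc=[13, 7, 11]
7: 0x72 (blk 7, set 1) → VC-HIT  vc=[13, 3, 11]
8: 0xb0 (blk 11, set 1) → VC-HIT  vc=[13, 3, 7]
9: 0x31 (blk 3, set 1) → VC-HIT  vc=[13, 11, 7]
10: 0xb4 (blk 11, set 1) → VC-HIT  vc=[13, 3, 7]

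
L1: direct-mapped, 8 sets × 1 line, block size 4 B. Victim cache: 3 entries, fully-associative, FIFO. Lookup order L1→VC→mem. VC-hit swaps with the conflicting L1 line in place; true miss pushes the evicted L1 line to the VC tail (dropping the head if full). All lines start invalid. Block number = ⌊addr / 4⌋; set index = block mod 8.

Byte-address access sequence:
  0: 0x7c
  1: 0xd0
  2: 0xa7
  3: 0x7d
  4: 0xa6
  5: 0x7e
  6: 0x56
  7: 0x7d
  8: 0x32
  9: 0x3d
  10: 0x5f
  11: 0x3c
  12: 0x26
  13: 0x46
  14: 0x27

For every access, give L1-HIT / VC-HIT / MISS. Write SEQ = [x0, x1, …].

  [0] addr=0x7c blk=31 s=7: MISS | VC []
  [1] addr=0xd0 blk=52 s=4: MISS | VC []
  [2] addr=0xa7 blk=41 s=1: MISS | VC []
  [3] addr=0x7d blk=31 s=7: L1-HIT | VC []
  [4] addr=0xa6 blk=41 s=1: L1-HIT | VC []
  [5] addr=0x7e blk=31 s=7: L1-HIT | VC []
  [6] addr=0x56 blk=21 s=5: MISS | VC []
  [7] addr=0x7d blk=31 s=7: L1-HIT | VC []
  [8] addr=0x32 blk=12 s=4: MISS | VC [52]
  [9] addr=0x3d blk=15 s=7: MISS | VC [52, 31]
  [10] addr=0x5f blk=23 s=7: MISS | VC [52, 31, 15]
  [11] addr=0x3c blk=15 s=7: VC-HIT | VC [52, 31, 23]
  [12] addr=0x26 blk=9 s=1: MISS | VC [31, 23, 41]
  [13] addr=0x46 blk=17 s=1: MISS | VC [23, 41, 9]
  [14] addr=0x27 blk=9 s=1: VC-HIT | VC [23, 41, 17]

SEQ = [MISS, MISS, MISS, L1-HIT, L1-HIT, L1-HIT, MISS, L1-HIT, MISS, MISS, MISS, VC-HIT, MISS, MISS, VC-HIT]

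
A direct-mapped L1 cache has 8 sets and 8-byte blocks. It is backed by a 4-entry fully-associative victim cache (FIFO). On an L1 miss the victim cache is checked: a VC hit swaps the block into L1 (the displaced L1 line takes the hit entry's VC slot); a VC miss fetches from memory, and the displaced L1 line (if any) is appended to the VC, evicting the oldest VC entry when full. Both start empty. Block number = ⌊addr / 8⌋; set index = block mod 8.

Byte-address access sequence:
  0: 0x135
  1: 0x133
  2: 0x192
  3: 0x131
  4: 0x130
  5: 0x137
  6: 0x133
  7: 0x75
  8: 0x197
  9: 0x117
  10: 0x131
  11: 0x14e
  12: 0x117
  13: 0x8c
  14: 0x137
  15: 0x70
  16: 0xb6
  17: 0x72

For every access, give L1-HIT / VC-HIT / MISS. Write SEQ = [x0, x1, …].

  [0] addr=0x135 blk=38 s=6: MISS | VC []
  [1] addr=0x133 blk=38 s=6: L1-HIT | VC []
  [2] addr=0x192 blk=50 s=2: MISS | VC []
  [3] addr=0x131 blk=38 s=6: L1-HIT | VC []
  [4] addr=0x130 blk=38 s=6: L1-HIT | VC []
  [5] addr=0x137 blk=38 s=6: L1-HIT | VC []
  [6] addr=0x133 blk=38 s=6: L1-HIT | VC []
  [7] addr=0x75 blk=14 s=6: MISS | VC [38]
  [8] addr=0x197 blk=50 s=2: L1-HIT | VC [38]
  [9] addr=0x117 blk=34 s=2: MISS | VC [38, 50]
  [10] addr=0x131 blk=38 s=6: VC-HIT | VC [14, 50]
  [11] addr=0x14e blk=41 s=1: MISS | VC [14, 50]
  [12] addr=0x117 blk=34 s=2: L1-HIT | VC [14, 50]
  [13] addr=0x8c blk=17 s=1: MISS | VC [14, 50, 41]
  [14] addr=0x137 blk=38 s=6: L1-HIT | VC [14, 50, 41]
  [15] addr=0x70 blk=14 s=6: VC-HIT | VC [38, 50, 41]
  [16] addr=0xb6 blk=22 s=6: MISS | VC [38, 50, 41, 14]
  [17] addr=0x72 blk=14 s=6: VC-HIT | VC [38, 50, 41, 22]

SEQ = [MISS, L1-HIT, MISS, L1-HIT, L1-HIT, L1-HIT, L1-HIT, MISS, L1-HIT, MISS, VC-HIT, MISS, L1-HIT, MISS, L1-HIT, VC-HIT, MISS, VC-HIT]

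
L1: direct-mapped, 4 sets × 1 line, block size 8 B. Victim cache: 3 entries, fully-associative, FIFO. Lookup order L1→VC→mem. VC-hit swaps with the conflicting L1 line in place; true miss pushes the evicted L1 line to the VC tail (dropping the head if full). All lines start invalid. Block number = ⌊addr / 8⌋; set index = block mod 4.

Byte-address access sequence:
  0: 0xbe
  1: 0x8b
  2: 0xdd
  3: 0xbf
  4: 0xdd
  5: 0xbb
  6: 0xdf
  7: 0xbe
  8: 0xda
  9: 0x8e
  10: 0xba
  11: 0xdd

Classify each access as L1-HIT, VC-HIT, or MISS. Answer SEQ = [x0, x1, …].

SEQ = [MISS, MISS, MISS, VC-HIT, VC-HIT, VC-HIT, VC-HIT, VC-HIT, VC-HIT, L1-HIT, VC-HIT, VC-HIT]

0: 0xbe (blk 23, set 3) → MISS  vc=[]
1: 0x8b (blk 17, set 1) → MISS  vc=[]
2: 0xdd (blk 27, set 3) → MISS  vc=[23]
3: 0xbf (blk 23, set 3) → VC-HIT  vc=[27]
4: 0xdd (blk 27, set 3) → VC-HIT  vc=[23]
5: 0xbb (blk 23, set 3) → VC-HIT  vc=[27]
6: 0xdf (blk 27, set 3) → VC-HIT  vc=[23]
7: 0xbe (blk 23, set 3) → VC-HIT  vc=[27]
8: 0xda (blk 27, set 3) → VC-HIT  vc=[23]
9: 0x8e (blk 17, set 1) → L1-HIT  vc=[23]
10: 0xba (blk 23, set 3) → VC-HIT  vc=[27]
11: 0xdd (blk 27, set 3) → VC-HIT  vc=[23]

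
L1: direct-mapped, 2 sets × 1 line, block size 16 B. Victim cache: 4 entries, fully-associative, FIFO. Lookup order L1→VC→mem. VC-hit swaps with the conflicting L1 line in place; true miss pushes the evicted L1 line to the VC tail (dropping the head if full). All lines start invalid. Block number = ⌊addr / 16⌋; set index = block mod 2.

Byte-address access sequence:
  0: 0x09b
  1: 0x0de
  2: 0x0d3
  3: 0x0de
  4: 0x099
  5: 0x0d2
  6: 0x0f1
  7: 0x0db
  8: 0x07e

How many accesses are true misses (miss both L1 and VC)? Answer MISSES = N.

MISSES = 4

#0 0x9b→b9/s1 MISS; vc=[]
#1 0xde→b13/s1 MISS; vc=[9]
#2 0xd3→b13/s1 L1-HIT; vc=[9]
#3 0xde→b13/s1 L1-HIT; vc=[9]
#4 0x99→b9/s1 VC-HIT; vc=[13]
#5 0xd2→b13/s1 VC-HIT; vc=[9]
#6 0xf1→b15/s1 MISS; vc=[9,13]
#7 0xdb→b13/s1 VC-HIT; vc=[9,15]
#8 0x7e→b7/s1 MISS; vc=[9,15,13]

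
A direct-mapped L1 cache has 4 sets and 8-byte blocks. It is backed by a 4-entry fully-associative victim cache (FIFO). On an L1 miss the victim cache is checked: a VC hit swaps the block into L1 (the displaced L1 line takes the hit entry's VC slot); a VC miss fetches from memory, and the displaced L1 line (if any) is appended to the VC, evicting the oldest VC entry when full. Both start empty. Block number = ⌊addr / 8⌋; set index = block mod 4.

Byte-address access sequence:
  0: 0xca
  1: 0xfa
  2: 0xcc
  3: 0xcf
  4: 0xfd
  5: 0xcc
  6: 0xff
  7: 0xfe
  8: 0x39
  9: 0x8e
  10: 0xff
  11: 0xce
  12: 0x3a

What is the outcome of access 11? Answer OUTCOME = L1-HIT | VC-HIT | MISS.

  [0] addr=0xca blk=25 s=1: MISS | VC []
  [1] addr=0xfa blk=31 s=3: MISS | VC []
  [2] addr=0xcc blk=25 s=1: L1-HIT | VC []
  [3] addr=0xcf blk=25 s=1: L1-HIT | VC []
  [4] addr=0xfd blk=31 s=3: L1-HIT | VC []
  [5] addr=0xcc blk=25 s=1: L1-HIT | VC []
  [6] addr=0xff blk=31 s=3: L1-HIT | VC []
  [7] addr=0xfe blk=31 s=3: L1-HIT | VC []
  [8] addr=0x39 blk=7 s=3: MISS | VC [31]
  [9] addr=0x8e blk=17 s=1: MISS | VC [31, 25]
  [10] addr=0xff blk=31 s=3: VC-HIT | VC [7, 25]
  [11] addr=0xce blk=25 s=1: VC-HIT | VC [7, 17]
  [12] addr=0x3a blk=7 s=3: VC-HIT | VC [31, 17]

OUTCOME = VC-HIT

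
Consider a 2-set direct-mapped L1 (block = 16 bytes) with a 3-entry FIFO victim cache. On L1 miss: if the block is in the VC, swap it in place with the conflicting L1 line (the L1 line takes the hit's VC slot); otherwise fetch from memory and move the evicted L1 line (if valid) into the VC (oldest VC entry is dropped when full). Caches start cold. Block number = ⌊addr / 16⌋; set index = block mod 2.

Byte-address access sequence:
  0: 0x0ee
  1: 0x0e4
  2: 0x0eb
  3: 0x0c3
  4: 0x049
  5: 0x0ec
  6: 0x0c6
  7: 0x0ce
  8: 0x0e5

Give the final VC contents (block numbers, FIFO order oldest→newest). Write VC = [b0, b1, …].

0: 0xee (blk 14, set 0) → MISS  vc=[]
1: 0xe4 (blk 14, set 0) → L1-HIT  vc=[]
2: 0xeb (blk 14, set 0) → L1-HIT  vc=[]
3: 0xc3 (blk 12, set 0) → MISS  vc=[14]
4: 0x49 (blk 4, set 0) → MISS  vc=[14, 12]
5: 0xec (blk 14, set 0) → VC-HIT  vc=[4, 12]
6: 0xc6 (blk 12, set 0) → VC-HIT  vc=[4, 14]
7: 0xce (blk 12, set 0) → L1-HIT  vc=[4, 14]
8: 0xe5 (blk 14, set 0) → VC-HIT  vc=[4, 12]

VC = [4, 12]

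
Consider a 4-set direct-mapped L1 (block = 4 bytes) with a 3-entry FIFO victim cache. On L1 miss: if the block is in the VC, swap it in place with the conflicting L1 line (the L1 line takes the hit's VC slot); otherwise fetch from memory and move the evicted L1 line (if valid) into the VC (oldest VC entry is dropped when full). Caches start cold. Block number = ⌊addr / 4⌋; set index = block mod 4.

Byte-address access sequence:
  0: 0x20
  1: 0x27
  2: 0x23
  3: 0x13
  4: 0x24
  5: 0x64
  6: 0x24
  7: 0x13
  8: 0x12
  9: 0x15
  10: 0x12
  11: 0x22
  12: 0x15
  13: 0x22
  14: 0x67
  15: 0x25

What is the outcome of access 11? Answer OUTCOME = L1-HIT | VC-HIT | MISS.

OUTCOME = VC-HIT

  [0] addr=0x20 blk=8 s=0: MISS | VC []
  [1] addr=0x27 blk=9 s=1: MISS | VC []
  [2] addr=0x23 blk=8 s=0: L1-HIT | VC []
  [3] addr=0x13 blk=4 s=0: MISS | VC [8]
  [4] addr=0x24 blk=9 s=1: L1-HIT | VC [8]
  [5] addr=0x64 blk=25 s=1: MISS | VC [8, 9]
  [6] addr=0x24 blk=9 s=1: VC-HIT | VC [8, 25]
  [7] addr=0x13 blk=4 s=0: L1-HIT | VC [8, 25]
  [8] addr=0x12 blk=4 s=0: L1-HIT | VC [8, 25]
  [9] addr=0x15 blk=5 s=1: MISS | VC [8, 25, 9]
  [10] addr=0x12 blk=4 s=0: L1-HIT | VC [8, 25, 9]
  [11] addr=0x22 blk=8 s=0: VC-HIT | VC [4, 25, 9]
  [12] addr=0x15 blk=5 s=1: L1-HIT | VC [4, 25, 9]
  [13] addr=0x22 blk=8 s=0: L1-HIT | VC [4, 25, 9]
  [14] addr=0x67 blk=25 s=1: VC-HIT | VC [4, 5, 9]
  [15] addr=0x25 blk=9 s=1: VC-HIT | VC [4, 5, 25]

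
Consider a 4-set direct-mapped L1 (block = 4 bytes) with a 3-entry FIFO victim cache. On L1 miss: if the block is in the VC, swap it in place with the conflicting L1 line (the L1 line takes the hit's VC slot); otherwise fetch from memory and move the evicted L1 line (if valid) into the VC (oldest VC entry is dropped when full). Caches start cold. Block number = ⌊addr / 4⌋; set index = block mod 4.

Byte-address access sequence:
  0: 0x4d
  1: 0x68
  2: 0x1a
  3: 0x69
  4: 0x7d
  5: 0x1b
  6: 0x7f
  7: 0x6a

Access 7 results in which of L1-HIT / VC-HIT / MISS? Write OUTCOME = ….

OUTCOME = VC-HIT

0: 0x4d (blk 19, set 3) → MISS  vc=[]
1: 0x68 (blk 26, set 2) → MISS  vc=[]
2: 0x1a (blk 6, set 2) → MISS  vc=[26]
3: 0x69 (blk 26, set 2) → VC-HIT  vc=[6]
4: 0x7d (blk 31, set 3) → MISS  vc=[6, 19]
5: 0x1b (blk 6, set 2) → VC-HIT  vc=[26, 19]
6: 0x7f (blk 31, set 3) → L1-HIT  vc=[26, 19]
7: 0x6a (blk 26, set 2) → VC-HIT  vc=[6, 19]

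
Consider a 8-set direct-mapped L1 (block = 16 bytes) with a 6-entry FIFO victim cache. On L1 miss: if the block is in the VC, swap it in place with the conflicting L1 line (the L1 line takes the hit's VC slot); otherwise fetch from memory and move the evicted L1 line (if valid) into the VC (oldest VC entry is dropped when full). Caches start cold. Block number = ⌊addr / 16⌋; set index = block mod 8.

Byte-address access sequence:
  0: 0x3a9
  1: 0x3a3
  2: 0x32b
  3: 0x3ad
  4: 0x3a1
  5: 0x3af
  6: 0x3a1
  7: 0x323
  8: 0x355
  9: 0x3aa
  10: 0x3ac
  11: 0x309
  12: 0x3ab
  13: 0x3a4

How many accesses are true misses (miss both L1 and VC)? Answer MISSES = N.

MISSES = 4

  [0] addr=0x3a9 blk=58 s=2: MISS | VC []
  [1] addr=0x3a3 blk=58 s=2: L1-HIT | VC []
  [2] addr=0x32b blk=50 s=2: MISS | VC [58]
  [3] addr=0x3ad blk=58 s=2: VC-HIT | VC [50]
  [4] addr=0x3a1 blk=58 s=2: L1-HIT | VC [50]
  [5] addr=0x3af blk=58 s=2: L1-HIT | VC [50]
  [6] addr=0x3a1 blk=58 s=2: L1-HIT | VC [50]
  [7] addr=0x323 blk=50 s=2: VC-HIT | VC [58]
  [8] addr=0x355 blk=53 s=5: MISS | VC [58]
  [9] addr=0x3aa blk=58 s=2: VC-HIT | VC [50]
  [10] addr=0x3ac blk=58 s=2: L1-HIT | VC [50]
  [11] addr=0x309 blk=48 s=0: MISS | VC [50]
  [12] addr=0x3ab blk=58 s=2: L1-HIT | VC [50]
  [13] addr=0x3a4 blk=58 s=2: L1-HIT | VC [50]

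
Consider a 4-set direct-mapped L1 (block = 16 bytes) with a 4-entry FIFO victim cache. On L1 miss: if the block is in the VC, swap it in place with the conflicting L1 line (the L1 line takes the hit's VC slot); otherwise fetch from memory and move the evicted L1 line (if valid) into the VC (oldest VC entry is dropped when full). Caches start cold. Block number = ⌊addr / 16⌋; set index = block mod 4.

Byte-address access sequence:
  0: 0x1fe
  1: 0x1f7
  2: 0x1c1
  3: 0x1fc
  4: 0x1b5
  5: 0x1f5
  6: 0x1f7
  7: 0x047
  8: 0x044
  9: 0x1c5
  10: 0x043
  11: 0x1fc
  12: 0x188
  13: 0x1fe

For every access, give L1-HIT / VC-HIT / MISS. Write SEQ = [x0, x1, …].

  [0] addr=0x1fe blk=31 s=3: MISS | VC []
  [1] addr=0x1f7 blk=31 s=3: L1-HIT | VC []
  [2] addr=0x1c1 blk=28 s=0: MISS | VC []
  [3] addr=0x1fc blk=31 s=3: L1-HIT | VC []
  [4] addr=0x1b5 blk=27 s=3: MISS | VC [31]
  [5] addr=0x1f5 blk=31 s=3: VC-HIT | VC [27]
  [6] addr=0x1f7 blk=31 s=3: L1-HIT | VC [27]
  [7] addr=0x47 blk=4 s=0: MISS | VC [27, 28]
  [8] addr=0x44 blk=4 s=0: L1-HIT | VC [27, 28]
  [9] addr=0x1c5 blk=28 s=0: VC-HIT | VC [27, 4]
  [10] addr=0x43 blk=4 s=0: VC-HIT | VC [27, 28]
  [11] addr=0x1fc blk=31 s=3: L1-HIT | VC [27, 28]
  [12] addr=0x188 blk=24 s=0: MISS | VC [27, 28, 4]
  [13] addr=0x1fe blk=31 s=3: L1-HIT | VC [27, 28, 4]

SEQ = [MISS, L1-HIT, MISS, L1-HIT, MISS, VC-HIT, L1-HIT, MISS, L1-HIT, VC-HIT, VC-HIT, L1-HIT, MISS, L1-HIT]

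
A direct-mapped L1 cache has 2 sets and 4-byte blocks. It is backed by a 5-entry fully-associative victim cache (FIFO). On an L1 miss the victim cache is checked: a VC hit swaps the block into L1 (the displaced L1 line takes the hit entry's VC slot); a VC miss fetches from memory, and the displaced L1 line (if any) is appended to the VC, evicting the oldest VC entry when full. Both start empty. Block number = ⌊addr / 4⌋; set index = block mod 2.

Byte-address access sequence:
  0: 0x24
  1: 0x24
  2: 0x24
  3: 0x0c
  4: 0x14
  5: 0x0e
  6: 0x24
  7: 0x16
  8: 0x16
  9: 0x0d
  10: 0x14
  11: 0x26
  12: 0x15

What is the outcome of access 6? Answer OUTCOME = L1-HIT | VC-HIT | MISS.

OUTCOME = VC-HIT

  [0] addr=0x24 blk=9 s=1: MISS | VC []
  [1] addr=0x24 blk=9 s=1: L1-HIT | VC []
  [2] addr=0x24 blk=9 s=1: L1-HIT | VC []
  [3] addr=0xc blk=3 s=1: MISS | VC [9]
  [4] addr=0x14 blk=5 s=1: MISS | VC [9, 3]
  [5] addr=0xe blk=3 s=1: VC-HIT | VC [9, 5]
  [6] addr=0x24 blk=9 s=1: VC-HIT | VC [3, 5]
  [7] addr=0x16 blk=5 s=1: VC-HIT | VC [3, 9]
  [8] addr=0x16 blk=5 s=1: L1-HIT | VC [3, 9]
  [9] addr=0xd blk=3 s=1: VC-HIT | VC [5, 9]
  [10] addr=0x14 blk=5 s=1: VC-HIT | VC [3, 9]
  [11] addr=0x26 blk=9 s=1: VC-HIT | VC [3, 5]
  [12] addr=0x15 blk=5 s=1: VC-HIT | VC [3, 9]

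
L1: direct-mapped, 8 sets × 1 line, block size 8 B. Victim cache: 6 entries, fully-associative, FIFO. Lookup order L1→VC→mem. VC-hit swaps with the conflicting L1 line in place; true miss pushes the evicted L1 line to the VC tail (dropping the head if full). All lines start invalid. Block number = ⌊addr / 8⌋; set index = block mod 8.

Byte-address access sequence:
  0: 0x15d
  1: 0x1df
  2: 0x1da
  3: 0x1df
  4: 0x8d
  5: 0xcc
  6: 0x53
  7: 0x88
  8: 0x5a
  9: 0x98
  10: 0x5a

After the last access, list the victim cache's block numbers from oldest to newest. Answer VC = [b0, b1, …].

  [0] addr=0x15d blk=43 s=3: MISS | VC []
  [1] addr=0x1df blk=59 s=3: MISS | VC [43]
  [2] addr=0x1da blk=59 s=3: L1-HIT | VC [43]
  [3] addr=0x1df blk=59 s=3: L1-HIT | VC [43]
  [4] addr=0x8d blk=17 s=1: MISS | VC [43]
  [5] addr=0xcc blk=25 s=1: MISS | VC [43, 17]
  [6] addr=0x53 blk=10 s=2: MISS | VC [43, 17]
  [7] addr=0x88 blk=17 s=1: VC-HIT | VC [43, 25]
  [8] addr=0x5a blk=11 s=3: MISS | VC [43, 25, 59]
  [9] addr=0x98 blk=19 s=3: MISS | VC [43, 25, 59, 11]
  [10] addr=0x5a blk=11 s=3: VC-HIT | VC [43, 25, 59, 19]

VC = [43, 25, 59, 19]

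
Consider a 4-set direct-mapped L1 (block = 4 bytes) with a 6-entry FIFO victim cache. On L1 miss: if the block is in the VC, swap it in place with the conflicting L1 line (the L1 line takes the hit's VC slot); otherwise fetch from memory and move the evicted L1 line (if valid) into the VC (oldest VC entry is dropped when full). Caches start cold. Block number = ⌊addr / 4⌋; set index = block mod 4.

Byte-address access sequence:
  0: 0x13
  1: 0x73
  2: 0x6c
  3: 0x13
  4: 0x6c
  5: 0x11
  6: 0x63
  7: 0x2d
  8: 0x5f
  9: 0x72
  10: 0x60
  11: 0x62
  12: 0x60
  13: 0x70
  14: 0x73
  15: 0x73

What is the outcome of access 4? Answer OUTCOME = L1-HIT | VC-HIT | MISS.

OUTCOME = L1-HIT

#0 0x13→b4/s0 MISS; vc=[]
#1 0x73→b28/s0 MISS; vc=[4]
#2 0x6c→b27/s3 MISS; vc=[4]
#3 0x13→b4/s0 VC-HIT; vc=[28]
#4 0x6c→b27/s3 L1-HIT; vc=[28]
#5 0x11→b4/s0 L1-HIT; vc=[28]
#6 0x63→b24/s0 MISS; vc=[28,4]
#7 0x2d→b11/s3 MISS; vc=[28,4,27]
#8 0x5f→b23/s3 MISS; vc=[28,4,27,11]
#9 0x72→b28/s0 VC-HIT; vc=[24,4,27,11]
#10 0x60→b24/s0 VC-HIT; vc=[28,4,27,11]
#11 0x62→b24/s0 L1-HIT; vc=[28,4,27,11]
#12 0x60→b24/s0 L1-HIT; vc=[28,4,27,11]
#13 0x70→b28/s0 VC-HIT; vc=[24,4,27,11]
#14 0x73→b28/s0 L1-HIT; vc=[24,4,27,11]
#15 0x73→b28/s0 L1-HIT; vc=[24,4,27,11]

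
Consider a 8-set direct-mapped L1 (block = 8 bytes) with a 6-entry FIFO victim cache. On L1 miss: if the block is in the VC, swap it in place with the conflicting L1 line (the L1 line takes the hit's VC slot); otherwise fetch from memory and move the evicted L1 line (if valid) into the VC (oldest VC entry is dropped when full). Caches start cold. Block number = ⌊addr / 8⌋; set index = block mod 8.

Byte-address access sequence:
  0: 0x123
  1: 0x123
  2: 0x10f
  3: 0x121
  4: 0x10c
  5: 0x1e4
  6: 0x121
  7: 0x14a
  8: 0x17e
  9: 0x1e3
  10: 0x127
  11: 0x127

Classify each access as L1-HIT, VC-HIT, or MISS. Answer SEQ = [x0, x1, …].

  [0] addr=0x123 blk=36 s=4: MISS | VC []
  [1] addr=0x123 blk=36 s=4: L1-HIT | VC []
  [2] addr=0x10f blk=33 s=1: MISS | VC []
  [3] addr=0x121 blk=36 s=4: L1-HIT | VC []
  [4] addr=0x10c blk=33 s=1: L1-HIT | VC []
  [5] addr=0x1e4 blk=60 s=4: MISS | VC [36]
  [6] addr=0x121 blk=36 s=4: VC-HIT | VC [60]
  [7] addr=0x14a blk=41 s=1: MISS | VC [60, 33]
  [8] addr=0x17e blk=47 s=7: MISS | VC [60, 33]
  [9] addr=0x1e3 blk=60 s=4: VC-HIT | VC [36, 33]
  [10] addr=0x127 blk=36 s=4: VC-HIT | VC [60, 33]
  [11] addr=0x127 blk=36 s=4: L1-HIT | VC [60, 33]

SEQ = [MISS, L1-HIT, MISS, L1-HIT, L1-HIT, MISS, VC-HIT, MISS, MISS, VC-HIT, VC-HIT, L1-HIT]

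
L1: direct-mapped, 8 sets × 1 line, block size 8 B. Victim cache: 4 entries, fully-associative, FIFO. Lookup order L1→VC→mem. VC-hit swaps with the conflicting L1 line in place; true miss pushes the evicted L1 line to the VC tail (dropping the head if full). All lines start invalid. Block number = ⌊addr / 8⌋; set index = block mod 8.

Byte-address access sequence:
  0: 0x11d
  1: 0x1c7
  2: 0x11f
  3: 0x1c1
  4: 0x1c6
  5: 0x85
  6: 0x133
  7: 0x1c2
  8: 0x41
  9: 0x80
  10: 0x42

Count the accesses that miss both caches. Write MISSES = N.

MISSES = 5

0: 0x11d (blk 35, set 3) → MISS  vc=[]
1: 0x1c7 (blk 56, set 0) → MISS  vc=[]
2: 0x11f (blk 35, set 3) → L1-HIT  vc=[]
3: 0x1c1 (blk 56, set 0) → L1-HIT  vc=[]
4: 0x1c6 (blk 56, set 0) → L1-HIT  vc=[]
5: 0x85 (blk 16, set 0) → MISS  vc=[56]
6: 0x133 (blk 38, set 6) → MISS  vc=[56]
7: 0x1c2 (blk 56, set 0) → VC-HIT  vc=[16]
8: 0x41 (blk 8, set 0) → MISS  vc=[16, 56]
9: 0x80 (blk 16, set 0) → VC-HIT  vc=[8, 56]
10: 0x42 (blk 8, set 0) → VC-HIT  vc=[16, 56]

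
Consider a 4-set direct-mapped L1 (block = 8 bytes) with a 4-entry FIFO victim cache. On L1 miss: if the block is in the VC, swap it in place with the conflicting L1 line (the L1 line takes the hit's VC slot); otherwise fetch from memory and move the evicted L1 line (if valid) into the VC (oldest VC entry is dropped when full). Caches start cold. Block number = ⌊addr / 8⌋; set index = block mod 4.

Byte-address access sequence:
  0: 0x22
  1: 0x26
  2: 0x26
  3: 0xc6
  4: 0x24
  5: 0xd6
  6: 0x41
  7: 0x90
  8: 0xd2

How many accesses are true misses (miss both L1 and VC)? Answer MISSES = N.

MISSES = 5

  [0] addr=0x22 blk=4 s=0: MISS | VC []
  [1] addr=0x26 blk=4 s=0: L1-HIT | VC []
  [2] addr=0x26 blk=4 s=0: L1-HIT | VC []
  [3] addr=0xc6 blk=24 s=0: MISS | VC [4]
  [4] addr=0x24 blk=4 s=0: VC-HIT | VC [24]
  [5] addr=0xd6 blk=26 s=2: MISS | VC [24]
  [6] addr=0x41 blk=8 s=0: MISS | VC [24, 4]
  [7] addr=0x90 blk=18 s=2: MISS | VC [24, 4, 26]
  [8] addr=0xd2 blk=26 s=2: VC-HIT | VC [24, 4, 18]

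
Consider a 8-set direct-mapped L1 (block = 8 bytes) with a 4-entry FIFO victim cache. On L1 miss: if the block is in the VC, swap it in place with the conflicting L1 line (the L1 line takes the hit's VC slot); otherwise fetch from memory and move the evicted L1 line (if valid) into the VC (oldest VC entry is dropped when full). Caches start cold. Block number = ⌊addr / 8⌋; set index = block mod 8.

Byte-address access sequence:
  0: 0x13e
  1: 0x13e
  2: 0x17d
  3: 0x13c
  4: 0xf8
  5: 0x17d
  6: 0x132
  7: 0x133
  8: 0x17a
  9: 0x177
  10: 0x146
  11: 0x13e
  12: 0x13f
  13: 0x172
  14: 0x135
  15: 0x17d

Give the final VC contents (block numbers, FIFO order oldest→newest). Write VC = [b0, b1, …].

  [0] addr=0x13e blk=39 s=7: MISS | VC []
  [1] addr=0x13e blk=39 s=7: L1-HIT | VC []
  [2] addr=0x17d blk=47 s=7: MISS | VC [39]
  [3] addr=0x13c blk=39 s=7: VC-HIT | VC [47]
  [4] addr=0xf8 blk=31 s=7: MISS | VC [47, 39]
  [5] addr=0x17d blk=47 s=7: VC-HIT | VC [31, 39]
  [6] addr=0x132 blk=38 s=6: MISS | VC [31, 39]
  [7] addr=0x133 blk=38 s=6: L1-HIT | VC [31, 39]
  [8] addr=0x17a blk=47 s=7: L1-HIT | VC [31, 39]
  [9] addr=0x177 blk=46 s=6: MISS | VC [31, 39, 38]
  [10] addr=0x146 blk=40 s=0: MISS | VC [31, 39, 38]
  [11] addr=0x13e blk=39 s=7: VC-HIT | VC [31, 47, 38]
  [12] addr=0x13f blk=39 s=7: L1-HIT | VC [31, 47, 38]
  [13] addr=0x172 blk=46 s=6: L1-HIT | VC [31, 47, 38]
  [14] addr=0x135 blk=38 s=6: VC-HIT | VC [31, 47, 46]
  [15] addr=0x17d blk=47 s=7: VC-HIT | VC [31, 39, 46]

VC = [31, 39, 46]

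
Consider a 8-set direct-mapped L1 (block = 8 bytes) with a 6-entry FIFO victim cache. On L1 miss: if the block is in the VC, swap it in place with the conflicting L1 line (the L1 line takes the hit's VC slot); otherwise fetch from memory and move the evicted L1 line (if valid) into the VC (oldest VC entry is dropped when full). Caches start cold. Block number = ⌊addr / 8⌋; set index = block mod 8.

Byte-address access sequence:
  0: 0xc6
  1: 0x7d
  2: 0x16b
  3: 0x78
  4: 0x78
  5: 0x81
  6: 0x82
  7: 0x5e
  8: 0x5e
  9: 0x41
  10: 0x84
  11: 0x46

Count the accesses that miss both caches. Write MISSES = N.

  [0] addr=0xc6 blk=24 s=0: MISS | VC []
  [1] addr=0x7d blk=15 s=7: MISS | VC []
  [2] addr=0x16b blk=45 s=5: MISS | VC []
  [3] addr=0x78 blk=15 s=7: L1-HIT | VC []
  [4] addr=0x78 blk=15 s=7: L1-HIT | VC []
  [5] addr=0x81 blk=16 s=0: MISS | VC [24]
  [6] addr=0x82 blk=16 s=0: L1-HIT | VC [24]
  [7] addr=0x5e blk=11 s=3: MISS | VC [24]
  [8] addr=0x5e blk=11 s=3: L1-HIT | VC [24]
  [9] addr=0x41 blk=8 s=0: MISS | VC [24, 16]
  [10] addr=0x84 blk=16 s=0: VC-HIT | VC [24, 8]
  [11] addr=0x46 blk=8 s=0: VC-HIT | VC [24, 16]

MISSES = 6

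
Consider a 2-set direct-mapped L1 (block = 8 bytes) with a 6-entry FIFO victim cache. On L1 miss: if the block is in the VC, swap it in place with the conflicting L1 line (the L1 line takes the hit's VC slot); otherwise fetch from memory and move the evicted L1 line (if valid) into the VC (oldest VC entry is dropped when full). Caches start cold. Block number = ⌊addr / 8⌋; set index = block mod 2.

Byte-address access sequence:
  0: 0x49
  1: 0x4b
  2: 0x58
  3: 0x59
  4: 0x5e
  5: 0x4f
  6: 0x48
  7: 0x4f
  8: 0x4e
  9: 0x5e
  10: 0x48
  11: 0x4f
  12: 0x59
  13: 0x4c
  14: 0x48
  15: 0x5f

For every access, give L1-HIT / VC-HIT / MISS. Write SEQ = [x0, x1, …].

SEQ = [MISS, L1-HIT, MISS, L1-HIT, L1-HIT, VC-HIT, L1-HIT, L1-HIT, L1-HIT, VC-HIT, VC-HIT, L1-HIT, VC-HIT, VC-HIT, L1-HIT, VC-HIT]

#0 0x49→b9/s1 MISS; vc=[]
#1 0x4b→b9/s1 L1-HIT; vc=[]
#2 0x58→b11/s1 MISS; vc=[9]
#3 0x59→b11/s1 L1-HIT; vc=[9]
#4 0x5e→b11/s1 L1-HIT; vc=[9]
#5 0x4f→b9/s1 VC-HIT; vc=[11]
#6 0x48→b9/s1 L1-HIT; vc=[11]
#7 0x4f→b9/s1 L1-HIT; vc=[11]
#8 0x4e→b9/s1 L1-HIT; vc=[11]
#9 0x5e→b11/s1 VC-HIT; vc=[9]
#10 0x48→b9/s1 VC-HIT; vc=[11]
#11 0x4f→b9/s1 L1-HIT; vc=[11]
#12 0x59→b11/s1 VC-HIT; vc=[9]
#13 0x4c→b9/s1 VC-HIT; vc=[11]
#14 0x48→b9/s1 L1-HIT; vc=[11]
#15 0x5f→b11/s1 VC-HIT; vc=[9]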